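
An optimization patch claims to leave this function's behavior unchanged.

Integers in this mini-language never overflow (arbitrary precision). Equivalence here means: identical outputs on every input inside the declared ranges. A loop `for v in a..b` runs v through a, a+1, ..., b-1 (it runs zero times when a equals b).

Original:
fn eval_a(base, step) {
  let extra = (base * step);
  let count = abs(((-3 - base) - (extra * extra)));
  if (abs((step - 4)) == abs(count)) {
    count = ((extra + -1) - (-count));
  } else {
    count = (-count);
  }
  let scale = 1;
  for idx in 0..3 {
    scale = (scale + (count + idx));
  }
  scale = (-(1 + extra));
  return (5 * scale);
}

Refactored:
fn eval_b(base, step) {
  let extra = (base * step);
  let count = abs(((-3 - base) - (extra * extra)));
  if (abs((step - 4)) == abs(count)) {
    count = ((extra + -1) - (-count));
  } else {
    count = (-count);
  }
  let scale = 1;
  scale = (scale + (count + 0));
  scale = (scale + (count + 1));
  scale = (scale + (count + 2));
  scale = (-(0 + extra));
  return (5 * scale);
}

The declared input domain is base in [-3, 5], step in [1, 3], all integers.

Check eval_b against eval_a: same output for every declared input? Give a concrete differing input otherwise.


At base=-3, step=1: eval_a gives 10, eval_b gives 15.
verdict: not equivalent; witness: base=-3, step=1


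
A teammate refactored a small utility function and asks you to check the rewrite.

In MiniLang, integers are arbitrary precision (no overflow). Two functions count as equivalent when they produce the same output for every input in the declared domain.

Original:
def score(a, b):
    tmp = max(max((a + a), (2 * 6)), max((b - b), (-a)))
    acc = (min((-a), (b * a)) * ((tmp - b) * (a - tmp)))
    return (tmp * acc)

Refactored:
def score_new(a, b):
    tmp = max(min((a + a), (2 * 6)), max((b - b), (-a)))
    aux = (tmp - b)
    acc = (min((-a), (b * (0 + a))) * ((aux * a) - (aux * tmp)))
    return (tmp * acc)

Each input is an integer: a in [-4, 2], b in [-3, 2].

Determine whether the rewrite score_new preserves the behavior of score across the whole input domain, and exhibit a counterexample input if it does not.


Take a=-4, b=-3.
score: tmp = 12; acc = -960; return -11520
score_new: tmp = 4; aux = 7; acc = -224; return -896
-11520 and -896 differ, so these are not the same function on this domain.
verdict: not equivalent; witness: a=-4, b=-3


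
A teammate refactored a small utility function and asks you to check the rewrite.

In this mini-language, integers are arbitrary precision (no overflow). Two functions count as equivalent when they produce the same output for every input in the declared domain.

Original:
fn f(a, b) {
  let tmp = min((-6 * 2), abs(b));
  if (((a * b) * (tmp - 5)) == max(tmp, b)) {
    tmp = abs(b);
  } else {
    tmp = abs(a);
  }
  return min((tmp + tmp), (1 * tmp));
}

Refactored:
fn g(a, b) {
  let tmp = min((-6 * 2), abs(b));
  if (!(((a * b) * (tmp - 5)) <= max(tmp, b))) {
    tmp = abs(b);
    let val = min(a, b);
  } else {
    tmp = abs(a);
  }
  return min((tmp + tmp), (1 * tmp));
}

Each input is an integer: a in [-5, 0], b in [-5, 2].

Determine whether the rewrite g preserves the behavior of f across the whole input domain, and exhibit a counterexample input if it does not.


Run the pair on a=-5, b=0.
f: tmp = -12; (((a * b) * (tmp - 5)) == max(tmp, b)) -> true; tmp = 0; return 0
g: tmp = -12; (!(((a * b) * (tmp - 5)) <= max(tmp, b))) -> false; tmp = 5; return 5
0 vs 5 — the two versions disagree here.
verdict: not equivalent; witness: a=-5, b=0


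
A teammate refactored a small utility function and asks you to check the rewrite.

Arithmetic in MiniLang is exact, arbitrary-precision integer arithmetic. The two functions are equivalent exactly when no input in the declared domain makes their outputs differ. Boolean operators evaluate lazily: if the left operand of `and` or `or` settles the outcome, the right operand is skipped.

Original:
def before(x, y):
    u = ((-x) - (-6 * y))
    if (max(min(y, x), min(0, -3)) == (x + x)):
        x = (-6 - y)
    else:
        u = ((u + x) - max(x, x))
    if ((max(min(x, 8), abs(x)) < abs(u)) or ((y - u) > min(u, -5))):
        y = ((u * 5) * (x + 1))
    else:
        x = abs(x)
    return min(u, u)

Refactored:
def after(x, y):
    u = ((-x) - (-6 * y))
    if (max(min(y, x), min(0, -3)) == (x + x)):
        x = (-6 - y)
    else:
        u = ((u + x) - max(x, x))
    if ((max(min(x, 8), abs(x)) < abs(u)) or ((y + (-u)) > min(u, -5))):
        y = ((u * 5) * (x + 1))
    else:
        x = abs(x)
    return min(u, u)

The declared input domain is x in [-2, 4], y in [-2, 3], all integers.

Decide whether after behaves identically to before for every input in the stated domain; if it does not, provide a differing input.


Equivalent — the differences include arithmetic usage differs, yet no declared input distinguishes the two.
As a probe, take x=2, y=2: before runs u := 10 | (max(min(y, x), min(0, -3)) == (x + x)): false | u := 10 | ((max(min(x, 8), abs(x)) < abs(u)) or ((y - u) > min(u, -5))): true | y := 150 | result 10; after runs u := 10 | (max(min(y, x), min(0, -3)) == (x + x)): false | u := 10 | ((max(min(x, 8), abs(x)) < abs(u)) or ((y + (-u)) > min(u, -5))): true | y := 150 | result 10; both end at 10.
Checked all 42 inputs in the declared domain: the outputs agree on every one.
verdict: equivalent


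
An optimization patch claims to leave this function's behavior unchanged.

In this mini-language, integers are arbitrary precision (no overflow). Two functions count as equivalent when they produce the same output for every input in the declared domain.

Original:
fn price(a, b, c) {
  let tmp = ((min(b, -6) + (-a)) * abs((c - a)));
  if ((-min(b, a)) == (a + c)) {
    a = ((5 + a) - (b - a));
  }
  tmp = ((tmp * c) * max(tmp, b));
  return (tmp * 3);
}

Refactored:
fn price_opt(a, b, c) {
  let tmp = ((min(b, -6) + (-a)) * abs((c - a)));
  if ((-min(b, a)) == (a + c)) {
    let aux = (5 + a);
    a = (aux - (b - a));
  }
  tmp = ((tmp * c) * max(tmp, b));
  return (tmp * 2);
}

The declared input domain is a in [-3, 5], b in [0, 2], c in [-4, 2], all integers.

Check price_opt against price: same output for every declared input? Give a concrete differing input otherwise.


There is a counterexample at a=-3, b=1, c=-4: 36 on one side, 24 on the other.
price: tmp = -3; ((-min(b, a)) == (a + c)) -> false; tmp = 12; return 36
price_opt: tmp = -3; ((-min(b, a)) == (a + c)) -> false; tmp = 12; return 24
verdict: not equivalent; witness: a=-3, b=1, c=-4


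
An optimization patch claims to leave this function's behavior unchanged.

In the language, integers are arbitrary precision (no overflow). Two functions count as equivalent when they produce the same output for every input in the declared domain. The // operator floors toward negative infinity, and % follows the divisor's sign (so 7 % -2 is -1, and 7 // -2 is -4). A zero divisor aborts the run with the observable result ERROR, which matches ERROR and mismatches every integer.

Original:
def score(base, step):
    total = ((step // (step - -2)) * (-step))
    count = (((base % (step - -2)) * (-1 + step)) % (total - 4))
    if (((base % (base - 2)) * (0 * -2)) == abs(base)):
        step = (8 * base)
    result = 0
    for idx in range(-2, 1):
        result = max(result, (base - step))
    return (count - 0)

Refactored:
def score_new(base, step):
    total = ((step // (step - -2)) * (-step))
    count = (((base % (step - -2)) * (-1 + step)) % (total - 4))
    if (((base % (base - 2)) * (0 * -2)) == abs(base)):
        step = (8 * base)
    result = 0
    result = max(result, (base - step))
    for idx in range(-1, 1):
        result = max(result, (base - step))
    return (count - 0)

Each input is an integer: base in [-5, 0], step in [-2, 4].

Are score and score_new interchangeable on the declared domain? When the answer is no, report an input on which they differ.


Equivalent — the differences include statement counts differ, and loop structure differs, and arithmetic usage differs, and min/max/abs usage differs, yet no declared input distinguishes the two.
One worked example (base=-1, step=3) — score: total=0, then count=0, then (((base % (base - 2)) * (0 * -2)) == abs(base)) is false, then result=0, then (idx=-2), then result=0, then (idx=-1), then result=0, then (idx=0), then result=0, then returns 0; score_new: total=0, then count=0, then (((base % (base - 2)) * (0 * -2)) == abs(base)) is false, then result=0, then result=0, then (idx=-1), then result=0, then (idx=0), then result=0, then returns 0; agreement on 0.
Across all 42 domain points the two functions coincide.
verdict: equivalent


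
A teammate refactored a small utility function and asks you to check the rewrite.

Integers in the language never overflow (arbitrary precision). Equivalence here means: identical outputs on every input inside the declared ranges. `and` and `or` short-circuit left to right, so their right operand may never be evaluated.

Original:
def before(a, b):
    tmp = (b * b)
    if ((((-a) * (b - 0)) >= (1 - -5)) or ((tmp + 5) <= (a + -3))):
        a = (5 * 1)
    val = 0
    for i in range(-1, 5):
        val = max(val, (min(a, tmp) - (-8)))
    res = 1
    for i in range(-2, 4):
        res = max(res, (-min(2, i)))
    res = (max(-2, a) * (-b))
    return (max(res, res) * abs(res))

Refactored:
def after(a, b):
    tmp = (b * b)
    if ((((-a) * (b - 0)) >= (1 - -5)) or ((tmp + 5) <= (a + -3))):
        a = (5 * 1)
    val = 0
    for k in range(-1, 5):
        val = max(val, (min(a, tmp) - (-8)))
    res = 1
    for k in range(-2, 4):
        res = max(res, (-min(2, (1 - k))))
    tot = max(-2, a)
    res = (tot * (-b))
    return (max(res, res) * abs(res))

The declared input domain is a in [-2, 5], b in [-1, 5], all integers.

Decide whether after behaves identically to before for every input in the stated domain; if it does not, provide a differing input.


Although arithmetic usage differs, constant usage differs, statement counts differ, local variable names differ, 56/56 inputs agree.
verdict: equivalent


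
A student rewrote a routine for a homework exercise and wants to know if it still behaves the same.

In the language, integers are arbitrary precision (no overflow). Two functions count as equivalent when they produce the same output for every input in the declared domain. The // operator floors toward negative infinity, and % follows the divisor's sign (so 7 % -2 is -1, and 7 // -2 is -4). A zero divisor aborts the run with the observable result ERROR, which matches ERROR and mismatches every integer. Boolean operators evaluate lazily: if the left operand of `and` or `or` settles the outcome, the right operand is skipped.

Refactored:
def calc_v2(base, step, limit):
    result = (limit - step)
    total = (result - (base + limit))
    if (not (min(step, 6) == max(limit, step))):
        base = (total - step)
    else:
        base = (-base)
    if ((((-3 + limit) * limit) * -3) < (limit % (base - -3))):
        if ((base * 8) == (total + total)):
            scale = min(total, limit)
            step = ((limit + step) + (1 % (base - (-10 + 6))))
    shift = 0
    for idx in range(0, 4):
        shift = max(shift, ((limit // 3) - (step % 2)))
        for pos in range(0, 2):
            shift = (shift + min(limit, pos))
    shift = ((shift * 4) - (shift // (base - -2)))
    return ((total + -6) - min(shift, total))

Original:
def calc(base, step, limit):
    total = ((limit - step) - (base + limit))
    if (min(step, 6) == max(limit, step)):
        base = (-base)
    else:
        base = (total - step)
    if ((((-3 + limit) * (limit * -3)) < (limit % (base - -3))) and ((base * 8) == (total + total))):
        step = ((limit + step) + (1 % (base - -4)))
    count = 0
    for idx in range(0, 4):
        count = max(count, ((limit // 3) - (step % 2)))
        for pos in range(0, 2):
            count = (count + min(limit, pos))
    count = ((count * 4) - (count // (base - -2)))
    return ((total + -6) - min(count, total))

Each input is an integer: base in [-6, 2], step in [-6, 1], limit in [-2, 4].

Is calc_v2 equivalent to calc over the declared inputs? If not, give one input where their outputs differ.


Comparing the listings, the differences include: constant usage differs, local variable names differ, branching structure differs, arithmetic usage differs, boolean connective usage differs, min/max/abs usage differs, statement counts differ.
Tracing base=0, step=-1, limit=4: calc: total=1, then (min(step, 6) == max(limit, step)) is false, then base=2, then ((((-3 + limit) * (limit * -3)) < (limit % (base - -3))) and ((base * 8) == (total + total))) is false, then count=0, then (idx=0), then count=0, then (pos=0), then count=0, then (pos=1), then count=1, then (idx=1), then count=1, then (pos=0), then count=1, then (pos=1), then count=2, then (idx=2), then count=2, then (pos=0), then count=2, then (pos=1), then count=3, then (idx=3), then count=3, then (pos=0), then count=3, then (pos=1), then count=4, then count=15, then returns -6 | calc_v2: result=5, then total=1, then (not (min(step, 6) == max(limit, step))) is true, then base=2, then ((((-3 + limit) * limit) * -3) < (limit % (base - -3))) is true, then ((base * 8) == (total + total)) is false, then shift=0, then (idx=0), then shift=0, then (pos=0), then shift=0, then (pos=1), then shift=1, then (idx=1), then shift=1, then (pos=0), then shift=1, then (pos=1), then shift=2, then (idx=2), then shift=2, then (pos=0), then shift=2, then (pos=1), then shift=3, then (idx=3), then shift=3, then (pos=0), then shift=3, then (pos=1), then shift=4, then shift=15, then returns -6 — matching result -6.
Checked all 504 inputs in the declared domain: the outputs agree on every one.
verdict: equivalent


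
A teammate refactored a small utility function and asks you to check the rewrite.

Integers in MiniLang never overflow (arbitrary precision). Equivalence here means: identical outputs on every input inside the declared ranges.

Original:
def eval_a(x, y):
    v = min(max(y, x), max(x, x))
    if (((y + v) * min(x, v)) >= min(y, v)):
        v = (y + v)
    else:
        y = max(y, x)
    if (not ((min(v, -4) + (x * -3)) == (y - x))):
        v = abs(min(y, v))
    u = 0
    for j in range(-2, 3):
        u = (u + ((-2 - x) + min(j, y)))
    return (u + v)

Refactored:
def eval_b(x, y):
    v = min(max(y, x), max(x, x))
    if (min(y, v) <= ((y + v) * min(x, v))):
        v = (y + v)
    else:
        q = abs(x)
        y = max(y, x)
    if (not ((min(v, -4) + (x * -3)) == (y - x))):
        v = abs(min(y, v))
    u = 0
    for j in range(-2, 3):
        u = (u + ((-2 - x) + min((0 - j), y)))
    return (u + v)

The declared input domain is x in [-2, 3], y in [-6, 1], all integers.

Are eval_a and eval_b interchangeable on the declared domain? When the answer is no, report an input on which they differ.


Behavior is preserved: although min/max/abs usage differs, and comparison usage differs, and constant usage differs, and arithmetic usage differs, and statement counts differ, and local variable names differ, the outputs never diverge.
One worked example (x=-2, y=-4) — eval_a: v = -2; (((y + v) * min(x, v)) >= min(y, v)) -> true; v = -6; (not ((min(v, -4) + (x * -3)) == (y - x))) -> true; v = 6; u = 0; [j=-2]; u = -4; [j=-1]; u = -8; [j=0]; u = -12; [j=1]; u = -16; [j=2]; u = -20; return -14; eval_b: v = -2; (min(y, v) <= ((y + v) * min(x, v))) -> true; v = -6; (not ((min(v, -4) + (x * -3)) == (y - x))) -> true; v = 6; u = 0; [j=-2]; u = -4; [j=-1]; u = -8; [j=0]; u = -12; [j=1]; u = -16; [j=2]; u = -20; return -14; agreement on -14.
Every one of the 48 inputs gives matching results.
verdict: equivalent


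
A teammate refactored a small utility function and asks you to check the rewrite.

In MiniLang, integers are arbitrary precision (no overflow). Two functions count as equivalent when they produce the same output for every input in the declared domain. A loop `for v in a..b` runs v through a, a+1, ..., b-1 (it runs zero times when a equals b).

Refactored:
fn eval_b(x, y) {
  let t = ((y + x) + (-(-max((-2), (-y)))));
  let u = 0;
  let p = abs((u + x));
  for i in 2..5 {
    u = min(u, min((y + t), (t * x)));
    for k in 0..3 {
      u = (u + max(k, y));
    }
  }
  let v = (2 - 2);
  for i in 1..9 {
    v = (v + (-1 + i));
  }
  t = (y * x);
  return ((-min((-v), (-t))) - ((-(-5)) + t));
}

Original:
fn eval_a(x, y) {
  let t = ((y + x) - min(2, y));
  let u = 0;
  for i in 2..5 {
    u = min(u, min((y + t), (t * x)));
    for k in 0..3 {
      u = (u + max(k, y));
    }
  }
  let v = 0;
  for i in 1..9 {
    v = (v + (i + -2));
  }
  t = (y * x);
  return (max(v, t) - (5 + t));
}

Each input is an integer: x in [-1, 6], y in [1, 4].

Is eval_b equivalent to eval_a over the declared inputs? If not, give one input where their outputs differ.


x=-1, y=1 yields 16 from eval_a but 24 from eval_b.
verdict: not equivalent; witness: x=-1, y=1


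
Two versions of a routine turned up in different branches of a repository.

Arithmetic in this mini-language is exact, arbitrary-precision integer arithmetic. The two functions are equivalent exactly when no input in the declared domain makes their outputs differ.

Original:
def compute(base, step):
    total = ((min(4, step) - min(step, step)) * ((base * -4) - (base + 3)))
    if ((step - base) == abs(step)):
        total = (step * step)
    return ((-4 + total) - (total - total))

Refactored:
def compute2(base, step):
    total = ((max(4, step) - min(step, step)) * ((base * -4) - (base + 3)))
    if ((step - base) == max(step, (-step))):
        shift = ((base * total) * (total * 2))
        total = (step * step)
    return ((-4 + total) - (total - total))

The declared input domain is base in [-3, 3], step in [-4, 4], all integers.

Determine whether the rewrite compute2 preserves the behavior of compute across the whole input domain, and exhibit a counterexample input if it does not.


Run the pair on base=-3, step=-4.
compute: total becomes 0; next ((step - base) == abs(step)) evaluates to false; next final value -4
compute2: total becomes 96; next ((step - base) == max(step, (-step))) evaluates to false; next final value 92
-4 vs 92 — the two versions disagree here.
verdict: not equivalent; witness: base=-3, step=-4


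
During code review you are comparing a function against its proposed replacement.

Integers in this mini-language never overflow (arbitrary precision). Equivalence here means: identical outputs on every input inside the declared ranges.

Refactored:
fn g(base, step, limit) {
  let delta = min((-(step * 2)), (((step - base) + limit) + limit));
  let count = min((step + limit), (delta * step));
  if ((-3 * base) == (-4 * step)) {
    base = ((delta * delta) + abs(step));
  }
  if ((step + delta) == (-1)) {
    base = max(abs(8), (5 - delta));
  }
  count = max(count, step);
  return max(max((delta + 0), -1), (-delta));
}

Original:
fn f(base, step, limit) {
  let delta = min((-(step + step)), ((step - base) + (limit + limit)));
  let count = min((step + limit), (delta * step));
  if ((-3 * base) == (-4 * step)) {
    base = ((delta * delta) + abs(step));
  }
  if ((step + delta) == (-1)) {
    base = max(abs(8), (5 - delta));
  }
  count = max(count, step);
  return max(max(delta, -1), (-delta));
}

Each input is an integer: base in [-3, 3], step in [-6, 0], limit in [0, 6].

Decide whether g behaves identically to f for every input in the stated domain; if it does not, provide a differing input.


Behavior is preserved: although constant usage differs, arithmetic usage differs, the outputs never diverge.
One worked example (base=0, step=-3, limit=4) — f: delta := 5 | count := -15 | ((-3 * base) == (-4 * step)): false | ((step + delta) == (-1)): false | count := -3 | result 5; g: delta := 5 | count := -15 | ((-3 * base) == (-4 * step)): false | ((step + delta) == (-1)): false | count := -3 | result 5; agreement on 5.
Checked all 343 inputs in the declared domain: the outputs agree on every one.
verdict: equivalent


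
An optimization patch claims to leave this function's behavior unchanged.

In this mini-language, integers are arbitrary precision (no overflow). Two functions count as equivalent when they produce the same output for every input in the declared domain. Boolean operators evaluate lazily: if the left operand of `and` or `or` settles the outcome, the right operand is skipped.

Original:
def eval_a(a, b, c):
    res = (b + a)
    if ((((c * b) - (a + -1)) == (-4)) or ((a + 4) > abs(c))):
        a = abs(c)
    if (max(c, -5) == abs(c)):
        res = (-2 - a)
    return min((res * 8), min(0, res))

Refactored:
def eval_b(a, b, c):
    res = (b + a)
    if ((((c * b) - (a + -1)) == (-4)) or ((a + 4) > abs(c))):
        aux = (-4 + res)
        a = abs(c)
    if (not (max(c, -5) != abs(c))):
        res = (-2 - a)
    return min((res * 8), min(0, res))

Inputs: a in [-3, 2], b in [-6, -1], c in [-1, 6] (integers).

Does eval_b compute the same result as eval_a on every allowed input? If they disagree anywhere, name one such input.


Side by side, the visible changes include: arithmetic usage differs; also statement counts differ; also comparison usage differs; also boolean connective usage differs; also constant usage differs; also local variable names differ.
Tracing a=1, b=-5, c=0: eval_a: res=-4, then ((((c * b) - (a + -1)) == (-4)) or ((a + 4) > abs(c))) is true, then a=0, then (max(c, -5) == abs(c)) is true, then res=-2, then returns -16 | eval_b: res=-4, then ((((c * b) - (a + -1)) == (-4)) or ((a + 4) > abs(c))) is true, then aux=-8, then a=0, then (not (max(c, -5) != abs(c))) is true, then res=-2, then returns -16 — matching result -16.
Sweeping the whole domain (288 inputs) finds no disagreement.
verdict: equivalent


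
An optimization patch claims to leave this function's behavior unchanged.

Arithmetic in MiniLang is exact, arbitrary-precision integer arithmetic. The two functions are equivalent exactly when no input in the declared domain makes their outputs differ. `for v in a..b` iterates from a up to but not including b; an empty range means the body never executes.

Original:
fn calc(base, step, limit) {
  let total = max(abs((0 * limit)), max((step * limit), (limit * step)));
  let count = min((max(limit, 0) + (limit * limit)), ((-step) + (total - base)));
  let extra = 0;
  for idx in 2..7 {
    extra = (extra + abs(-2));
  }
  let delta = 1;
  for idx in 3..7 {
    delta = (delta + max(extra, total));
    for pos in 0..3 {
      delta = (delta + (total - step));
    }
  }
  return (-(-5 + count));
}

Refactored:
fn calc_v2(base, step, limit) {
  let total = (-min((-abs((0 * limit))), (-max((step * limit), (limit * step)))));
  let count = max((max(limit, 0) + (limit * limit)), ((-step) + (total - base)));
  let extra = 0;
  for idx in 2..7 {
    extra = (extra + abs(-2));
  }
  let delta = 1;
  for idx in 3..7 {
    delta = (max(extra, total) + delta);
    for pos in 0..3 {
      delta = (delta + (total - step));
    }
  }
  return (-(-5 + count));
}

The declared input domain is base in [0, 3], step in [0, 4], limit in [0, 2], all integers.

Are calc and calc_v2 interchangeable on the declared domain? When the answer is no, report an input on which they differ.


base=0, step=0, limit=1 yields 5 from calc but 3 from calc_v2.
verdict: not equivalent; witness: base=0, step=0, limit=1


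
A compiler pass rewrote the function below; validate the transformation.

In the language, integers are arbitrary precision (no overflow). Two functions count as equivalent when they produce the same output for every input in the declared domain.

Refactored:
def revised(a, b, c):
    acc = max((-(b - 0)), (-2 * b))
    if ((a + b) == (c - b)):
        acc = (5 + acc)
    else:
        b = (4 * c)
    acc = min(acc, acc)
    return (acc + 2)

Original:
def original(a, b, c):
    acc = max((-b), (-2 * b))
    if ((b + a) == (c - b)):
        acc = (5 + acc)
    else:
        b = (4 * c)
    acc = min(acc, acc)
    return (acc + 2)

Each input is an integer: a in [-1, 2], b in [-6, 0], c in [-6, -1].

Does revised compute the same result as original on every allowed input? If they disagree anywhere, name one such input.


Equivalent — the differences include arithmetic usage differs, constant usage differs, yet no declared input distinguishes the two.
One worked example (a=-1, b=-4, c=-1) — original: acc=8, then ((b + a) == (c - b)) is false, then b=-4, then acc=8, then returns 10; revised: acc=8, then ((a + b) == (c - b)) is false, then b=-4, then acc=8, then returns 10; agreement on 10.
An exhaustive pass over the 168 declared inputs shows identical outputs.
verdict: equivalent


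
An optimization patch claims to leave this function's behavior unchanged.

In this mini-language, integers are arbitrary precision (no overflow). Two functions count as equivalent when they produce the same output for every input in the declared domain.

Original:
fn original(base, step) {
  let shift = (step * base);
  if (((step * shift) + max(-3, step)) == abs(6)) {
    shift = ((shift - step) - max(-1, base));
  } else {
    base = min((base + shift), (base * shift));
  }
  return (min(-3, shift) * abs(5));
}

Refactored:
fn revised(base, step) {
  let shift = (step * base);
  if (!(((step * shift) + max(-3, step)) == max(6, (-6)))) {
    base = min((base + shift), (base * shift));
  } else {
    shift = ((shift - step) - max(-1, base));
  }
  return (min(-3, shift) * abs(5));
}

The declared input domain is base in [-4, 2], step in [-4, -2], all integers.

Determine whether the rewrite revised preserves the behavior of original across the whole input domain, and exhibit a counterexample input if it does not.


Comparing the listings, the differences include: min/max/abs usage differs; also constant usage differs; also boolean connective usage differs.
Spot check at base=-2, step=-4 — original: shift = 8; (((step * shift) + max(-3, step)) == abs(6)) -> false; base = -16; return -15. revised: shift = 8; (!(((step * shift) + max(-3, step)) == max(6, (-6)))) -> true; base = -16; return -15. Both give -15.
Sweeping the whole domain (21 inputs) finds no disagreement.
verdict: equivalent


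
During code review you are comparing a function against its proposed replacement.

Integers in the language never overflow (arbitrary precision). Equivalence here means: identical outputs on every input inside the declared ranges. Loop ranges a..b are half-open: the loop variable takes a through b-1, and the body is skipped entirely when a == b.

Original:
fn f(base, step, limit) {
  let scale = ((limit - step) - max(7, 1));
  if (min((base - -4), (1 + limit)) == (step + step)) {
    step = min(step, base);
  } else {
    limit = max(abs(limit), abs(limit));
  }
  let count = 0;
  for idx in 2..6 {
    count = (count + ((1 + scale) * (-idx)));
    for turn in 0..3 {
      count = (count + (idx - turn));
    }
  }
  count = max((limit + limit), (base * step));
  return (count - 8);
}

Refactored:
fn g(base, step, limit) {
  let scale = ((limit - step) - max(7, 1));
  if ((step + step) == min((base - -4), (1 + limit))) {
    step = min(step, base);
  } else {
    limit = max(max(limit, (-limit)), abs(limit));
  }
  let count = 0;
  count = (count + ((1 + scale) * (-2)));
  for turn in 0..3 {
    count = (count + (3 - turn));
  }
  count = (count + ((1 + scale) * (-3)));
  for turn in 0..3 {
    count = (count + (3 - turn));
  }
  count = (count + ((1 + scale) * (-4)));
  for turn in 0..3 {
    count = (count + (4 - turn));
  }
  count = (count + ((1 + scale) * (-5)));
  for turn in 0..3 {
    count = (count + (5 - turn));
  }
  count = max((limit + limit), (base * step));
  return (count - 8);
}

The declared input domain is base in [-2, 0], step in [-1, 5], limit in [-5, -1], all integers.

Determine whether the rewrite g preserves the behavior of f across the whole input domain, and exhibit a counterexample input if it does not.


Equivalent. There is a behavioral-looking edit here, yet the outcome never shifts on this domain.
Across all 105 domain points the two functions coincide.
Spot check at base=0, step=-1, limit=-2 — f: scale := -8 | (min((base - -4), (1 + limit)) == (step + step)): false | limit := 2 | count := 0 | iter idx=2: | count := 14 | iter turn=0: | count := 16 | iter turn=1: | count := 17 | iter turn=2: | count := 17 | iter idx=3: | count := 38 | iter turn=0: | count := 41 | iter turn=1: | count := 43 | iter turn=2: | count := 44 | iter idx=4: | count := 72 | iter turn=0: | count := 76 | iter turn=1: | count := 79 | iter turn=2: | count := 81 | iter idx=5: | count := 116 | iter turn=0: | count := 121 | iter turn=1: | count := 125 | iter turn=2: | count := 128 | count := 4 | result -4. g: scale := -8 | ((step + step) == min((base - -4), (1 + limit))): false | limit := 2 | count := 0 | count := 14 | iter turn=0: | count := 17 | iter turn=1: | count := 19 | iter turn=2: | count := 20 | count := 41 | iter turn=0: | count := 44 | iter turn=1: | count := 46 | iter turn=2: | count := 47 | count := 75 | iter turn=0: | count := 79 | iter turn=1: | count := 82 | iter turn=2: | count := 84 | count := 119 | iter turn=0: | count := 124 | iter turn=1: | count := 128 | iter turn=2: | count := 131 | count := 4 | result -4. Both give -4.
verdict: equivalent


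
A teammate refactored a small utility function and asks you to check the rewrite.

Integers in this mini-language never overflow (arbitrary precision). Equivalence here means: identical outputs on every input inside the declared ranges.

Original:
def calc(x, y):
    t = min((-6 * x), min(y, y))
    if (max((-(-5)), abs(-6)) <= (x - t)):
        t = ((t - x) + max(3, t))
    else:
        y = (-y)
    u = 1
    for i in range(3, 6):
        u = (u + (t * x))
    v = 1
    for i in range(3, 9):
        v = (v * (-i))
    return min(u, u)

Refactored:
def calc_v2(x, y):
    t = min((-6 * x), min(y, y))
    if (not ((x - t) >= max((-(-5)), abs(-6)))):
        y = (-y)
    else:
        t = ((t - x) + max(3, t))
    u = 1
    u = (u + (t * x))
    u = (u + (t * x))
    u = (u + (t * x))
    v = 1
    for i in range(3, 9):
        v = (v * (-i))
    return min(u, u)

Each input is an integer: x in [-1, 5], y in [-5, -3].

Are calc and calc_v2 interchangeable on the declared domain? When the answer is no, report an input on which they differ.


Behavior is preserved: although statement counts differ; and loop structure differs; and boolean connective usage differs; and comparison usage differs; and arithmetic usage differs, the outputs never diverge.
One worked example (x=2, y=-3) — calc: t becomes -12; next (max((-(-5)), abs(-6)) <= (x - t)) evaluates to true; next t becomes -11; next u becomes 1; next at i=3:; next u becomes -21; next at i=4:; next u becomes -43; next at i=5:; next u becomes -65; next v becomes 1; next at i=3:; next v becomes -3; next at i=4:; next v becomes 12; next at i=5:; next v becomes -60; next at i=6:; next v becomes 360; next at i=7:; next v becomes -2520; next at i=8:; next v becomes 20160; next final value -65; calc_v2: t becomes -12; next (not ((x - t) >= max((-(-5)), abs(-6)))) evaluates to false; next t becomes -11; next u becomes 1; next u becomes -21; next u becomes -43; next u becomes -65; next v becomes 1; next at i=3:; next v becomes -3; next at i=4:; next v becomes 12; next at i=5:; next v becomes -60; next at i=6:; next v becomes 360; next at i=7:; next v becomes -2520; next at i=8:; next v becomes 20160; next final value -65; agreement on -65.
Checked all 21 inputs in the declared domain: the outputs agree on every one.
verdict: equivalent


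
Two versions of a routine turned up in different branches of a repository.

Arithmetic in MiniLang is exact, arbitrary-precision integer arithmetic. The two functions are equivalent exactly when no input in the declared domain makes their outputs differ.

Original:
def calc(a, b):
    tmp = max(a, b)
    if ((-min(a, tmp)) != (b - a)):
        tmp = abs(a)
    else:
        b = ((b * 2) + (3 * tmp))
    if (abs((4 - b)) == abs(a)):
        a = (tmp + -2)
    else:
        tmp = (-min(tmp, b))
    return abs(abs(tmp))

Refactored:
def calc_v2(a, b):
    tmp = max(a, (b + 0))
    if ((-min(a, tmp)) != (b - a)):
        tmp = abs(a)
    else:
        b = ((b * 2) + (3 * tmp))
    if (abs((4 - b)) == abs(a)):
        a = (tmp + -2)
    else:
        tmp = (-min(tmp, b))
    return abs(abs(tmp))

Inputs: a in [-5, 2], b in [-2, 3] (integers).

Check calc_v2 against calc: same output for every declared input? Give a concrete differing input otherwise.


The two versions differ — the changes include constant usage differs; arithmetic usage differs.
Tracing a=0, b=0: calc: tmp becomes 0; next ((-min(a, tmp)) != (b - a)) evaluates to false; next b becomes 0; next (abs((4 - b)) == abs(a)) evaluates to false; next tmp becomes 0; next final value 0 | calc_v2: tmp becomes 0; next ((-min(a, tmp)) != (b - a)) evaluates to false; next b becomes 0; next (abs((4 - b)) == abs(a)) evaluates to false; next tmp becomes 0; next final value 0 — matching result 0.
Checked all 48 inputs in the declared domain: the outputs agree on every one.
verdict: equivalent


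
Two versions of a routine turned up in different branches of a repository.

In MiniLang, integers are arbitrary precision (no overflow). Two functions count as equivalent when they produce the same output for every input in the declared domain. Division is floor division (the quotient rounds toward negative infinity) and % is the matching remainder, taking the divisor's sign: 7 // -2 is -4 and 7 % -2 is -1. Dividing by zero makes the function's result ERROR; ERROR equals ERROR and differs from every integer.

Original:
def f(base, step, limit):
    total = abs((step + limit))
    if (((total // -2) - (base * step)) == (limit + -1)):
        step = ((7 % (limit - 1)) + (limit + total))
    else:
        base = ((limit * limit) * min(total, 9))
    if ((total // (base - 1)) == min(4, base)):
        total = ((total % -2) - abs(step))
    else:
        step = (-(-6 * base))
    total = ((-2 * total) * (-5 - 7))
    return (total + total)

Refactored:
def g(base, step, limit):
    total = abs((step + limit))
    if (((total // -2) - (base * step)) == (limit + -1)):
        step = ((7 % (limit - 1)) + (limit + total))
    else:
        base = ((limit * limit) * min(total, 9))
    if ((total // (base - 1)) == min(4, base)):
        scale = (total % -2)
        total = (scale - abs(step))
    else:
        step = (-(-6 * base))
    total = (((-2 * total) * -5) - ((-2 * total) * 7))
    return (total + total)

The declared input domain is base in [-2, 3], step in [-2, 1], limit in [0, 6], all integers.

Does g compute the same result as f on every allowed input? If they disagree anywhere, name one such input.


Comparing the listings, the differences include: constant usage differs; also arithmetic usage differs; also local variable names differ; also statement counts differ.
Tracing base=1, step=0, limit=2: f: total := 2 | (((total // -2) - (base * step)) == (limit + -1)): false | base := 8 | ((total // (base - 1)) == min(4, base)): false | step := 48 | total := 48 | result 96 | g: total := 2 | (((total // -2) - (base * step)) == (limit + -1)): false | base := 8 | ((total // (base - 1)) == min(4, base)): false | step := 48 | total := 48 | result 96 — matching result 96.
Sweeping the whole domain (168 inputs) finds no disagreement.
verdict: equivalent


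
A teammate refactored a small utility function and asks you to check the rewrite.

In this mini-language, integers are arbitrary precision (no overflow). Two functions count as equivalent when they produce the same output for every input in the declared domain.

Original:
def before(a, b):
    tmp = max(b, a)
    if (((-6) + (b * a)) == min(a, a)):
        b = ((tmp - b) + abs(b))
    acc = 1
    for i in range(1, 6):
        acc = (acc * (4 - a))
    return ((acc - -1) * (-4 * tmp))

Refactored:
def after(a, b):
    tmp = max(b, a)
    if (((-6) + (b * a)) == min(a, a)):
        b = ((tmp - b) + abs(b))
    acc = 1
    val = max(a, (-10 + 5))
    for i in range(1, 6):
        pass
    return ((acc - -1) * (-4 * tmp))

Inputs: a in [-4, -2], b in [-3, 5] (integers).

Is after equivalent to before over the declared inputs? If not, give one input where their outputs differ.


Consider the input a=-4, b=-3.
before: tmp = -3; (((-6) + (b * a)) == min(a, a)) -> false; acc = 1; [i=1]; acc = 8; [i=2]; acc = 64; [i=3]; acc = 512; [i=4]; acc = 4096; [i=5]; acc = 32768; return 393228
after: tmp = -3; (((-6) + (b * a)) == min(a, a)) -> false; acc = 1; val = -4; [i=1]; [i=2]; [i=3]; [i=4]; [i=5]; return 24
393228 != 24, so the rewrite changes behavior.
verdict: not equivalent; witness: a=-4, b=-3


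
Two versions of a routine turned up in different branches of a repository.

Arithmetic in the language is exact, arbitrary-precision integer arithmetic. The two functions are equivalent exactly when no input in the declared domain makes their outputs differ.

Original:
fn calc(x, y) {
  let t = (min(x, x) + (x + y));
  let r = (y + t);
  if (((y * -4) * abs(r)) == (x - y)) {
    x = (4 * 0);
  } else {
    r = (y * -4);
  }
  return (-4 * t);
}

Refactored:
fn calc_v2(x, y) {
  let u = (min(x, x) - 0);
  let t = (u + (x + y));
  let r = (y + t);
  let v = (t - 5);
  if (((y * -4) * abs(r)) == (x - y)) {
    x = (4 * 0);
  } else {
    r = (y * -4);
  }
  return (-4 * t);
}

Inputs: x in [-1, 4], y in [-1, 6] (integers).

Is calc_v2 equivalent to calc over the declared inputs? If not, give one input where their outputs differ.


The two versions differ — the changes include arithmetic usage differs; and local variable names differ; and statement counts differ; and constant usage differs.
One worked example (x=0, y=4) — calc: t = 4; r = 8; (((y * -4) * abs(r)) == (x - y)) -> false; r = -16; return -16; calc_v2: u = 0; t = 4; r = 8; v = -1; (((y * -4) * abs(r)) == (x - y)) -> false; r = -16; return -16; agreement on -16.
Sweeping the whole domain (48 inputs) finds no disagreement.
verdict: equivalent


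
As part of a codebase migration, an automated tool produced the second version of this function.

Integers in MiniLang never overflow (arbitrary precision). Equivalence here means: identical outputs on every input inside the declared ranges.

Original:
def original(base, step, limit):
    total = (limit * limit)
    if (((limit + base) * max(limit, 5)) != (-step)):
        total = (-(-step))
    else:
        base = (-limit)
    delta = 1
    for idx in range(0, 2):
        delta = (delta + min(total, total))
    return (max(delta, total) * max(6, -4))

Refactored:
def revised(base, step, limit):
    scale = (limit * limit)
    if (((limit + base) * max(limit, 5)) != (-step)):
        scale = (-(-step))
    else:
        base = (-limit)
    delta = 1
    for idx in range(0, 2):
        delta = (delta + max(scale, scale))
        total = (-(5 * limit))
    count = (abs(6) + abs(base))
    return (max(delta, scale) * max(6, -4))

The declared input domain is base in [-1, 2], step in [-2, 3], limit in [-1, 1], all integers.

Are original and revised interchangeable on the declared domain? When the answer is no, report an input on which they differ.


Whatever the rewrite altered, no input in the stated domain can expose a difference; all 72 inputs agree.
verdict: equivalent


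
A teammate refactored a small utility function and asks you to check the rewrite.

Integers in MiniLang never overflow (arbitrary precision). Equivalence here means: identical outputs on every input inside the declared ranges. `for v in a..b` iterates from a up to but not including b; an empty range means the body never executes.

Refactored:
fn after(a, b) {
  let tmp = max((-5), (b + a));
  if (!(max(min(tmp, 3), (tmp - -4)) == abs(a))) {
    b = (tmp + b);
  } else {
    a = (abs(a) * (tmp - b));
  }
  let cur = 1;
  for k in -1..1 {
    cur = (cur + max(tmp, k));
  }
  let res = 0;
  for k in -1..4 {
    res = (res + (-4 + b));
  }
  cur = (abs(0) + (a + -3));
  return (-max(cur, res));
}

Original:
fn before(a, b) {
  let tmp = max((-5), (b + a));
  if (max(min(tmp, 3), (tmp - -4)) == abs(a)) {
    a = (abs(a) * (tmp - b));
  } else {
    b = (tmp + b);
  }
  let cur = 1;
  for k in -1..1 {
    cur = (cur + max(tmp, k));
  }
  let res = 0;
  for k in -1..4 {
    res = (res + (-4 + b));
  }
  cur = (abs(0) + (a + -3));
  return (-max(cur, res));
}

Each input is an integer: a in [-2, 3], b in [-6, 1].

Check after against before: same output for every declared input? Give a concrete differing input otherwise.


Differences: boolean connective usage differs — yet all 48 inputs agree.
verdict: equivalent
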